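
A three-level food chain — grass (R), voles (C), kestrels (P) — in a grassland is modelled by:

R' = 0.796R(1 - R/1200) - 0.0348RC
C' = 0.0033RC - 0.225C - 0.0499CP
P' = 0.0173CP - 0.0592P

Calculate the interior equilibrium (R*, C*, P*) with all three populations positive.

From dP/dt = 0: 0.0173C* = 0.0592, so C* = 3.42.
From dR/dt = 0: 0.796(1 - R*/1200) = 0.0348·3.42, giving R* = 1200·(1 - 0.15) = 1020.
From dC/dt = 0: 0.0033·1020 - 0.225 = 0.0499P*, so P* = 3.14/0.0499 = 63.

R* ≈ 1020, C* ≈ 3.42, P* ≈ 63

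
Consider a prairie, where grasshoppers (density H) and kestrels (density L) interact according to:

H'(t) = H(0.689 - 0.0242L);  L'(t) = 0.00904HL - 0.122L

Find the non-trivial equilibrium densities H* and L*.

Set dL/dt = 0 with L > 0: 0.00904H - 0.122 = 0, so H* = 0.122/0.00904 = 13.5.
Set dH/dt = 0 with H > 0: 0.689 - 0.0242L = 0, so L* = 0.689/0.0242 = 28.5.

H* ≈ 13.5, L* ≈ 28.5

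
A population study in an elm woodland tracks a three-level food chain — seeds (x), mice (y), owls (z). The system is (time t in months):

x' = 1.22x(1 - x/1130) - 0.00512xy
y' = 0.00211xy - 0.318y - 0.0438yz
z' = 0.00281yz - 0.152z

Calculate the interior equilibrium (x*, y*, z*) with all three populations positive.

x* ≈ 873, y* ≈ 54.1, z* ≈ 34.8

From dz/dt = 0: 0.00281y* = 0.152, so y* = 54.1.
From dx/dt = 0: 1.22(1 - x*/1130) = 0.00512·54.1, giving x* = 1130·(1 - 0.227) = 873.
From dy/dt = 0: 0.00211·873 - 0.318 = 0.0438z*, so z* = 1.53/0.0438 = 34.8.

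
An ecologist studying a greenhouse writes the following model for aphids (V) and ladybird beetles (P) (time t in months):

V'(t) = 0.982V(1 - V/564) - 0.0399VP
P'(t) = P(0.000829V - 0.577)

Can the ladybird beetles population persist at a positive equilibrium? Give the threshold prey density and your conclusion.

The predator equation gives dP/dt > 0 only when V > 0.577/0.000829 = 696.
Without the predator, V → K = 564. Since 564 < 696, the predator cannot invade.

Threshold V = 696; K < 696, so no, the predator goes extinct.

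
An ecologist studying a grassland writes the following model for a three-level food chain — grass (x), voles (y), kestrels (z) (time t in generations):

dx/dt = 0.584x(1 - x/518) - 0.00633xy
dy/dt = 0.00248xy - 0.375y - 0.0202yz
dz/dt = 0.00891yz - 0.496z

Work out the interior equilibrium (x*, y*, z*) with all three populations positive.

From dz/dt = 0: 0.00891y* = 0.496, so y* = 55.7.
From dx/dt = 0: 0.584(1 - x*/518) = 0.00633·55.7, giving x* = 518·(1 - 0.603) = 205.
From dy/dt = 0: 0.00248·205 - 0.375 = 0.0202z*, so z* = 0.135/0.0202 = 6.66.

x* ≈ 205, y* ≈ 55.7, z* ≈ 6.66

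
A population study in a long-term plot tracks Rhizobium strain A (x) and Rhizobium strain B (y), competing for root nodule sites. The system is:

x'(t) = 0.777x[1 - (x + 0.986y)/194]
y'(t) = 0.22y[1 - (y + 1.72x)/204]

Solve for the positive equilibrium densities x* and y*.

x* ≈ 10.3, y* ≈ 186

Setting both brackets to zero gives the nullclines x + 0.986y = 194 and 1.72x + y = 204.
Substituting y = 204 - 1.72x into the first: x(1 - 0.986·1.72) = 194 - 0.986·204.
So x* = -7.14/-0.696 = 10.3, and then y* = 204 - 1.72·10.3 = 186.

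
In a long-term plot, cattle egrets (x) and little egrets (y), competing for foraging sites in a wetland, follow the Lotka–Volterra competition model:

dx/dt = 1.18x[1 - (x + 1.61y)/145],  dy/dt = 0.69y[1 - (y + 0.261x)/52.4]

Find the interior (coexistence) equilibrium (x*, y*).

Setting both brackets to zero gives the nullclines x + 1.61y = 145 and 0.261x + y = 52.4.
Substituting y = 52.4 - 0.261x into the first: x(1 - 1.61·0.261) = 145 - 1.61·52.4.
So x* = 60.6/0.58 = 105, and then y* = 52.4 - 0.261·105 = 25.1.

x* ≈ 105, y* ≈ 25.1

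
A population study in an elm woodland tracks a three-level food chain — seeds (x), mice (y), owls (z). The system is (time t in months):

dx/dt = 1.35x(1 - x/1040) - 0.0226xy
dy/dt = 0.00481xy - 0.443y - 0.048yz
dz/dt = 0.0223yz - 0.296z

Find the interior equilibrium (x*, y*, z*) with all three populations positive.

x* ≈ 809, y* ≈ 13.3, z* ≈ 71.8

From dz/dt = 0: 0.0223y* = 0.296, so y* = 13.3.
From dx/dt = 0: 1.35(1 - x*/1040) = 0.0226·13.3, giving x* = 1040·(1 - 0.222) = 809.
From dy/dt = 0: 0.00481·809 - 0.443 = 0.048z*, so z* = 3.45/0.048 = 71.8.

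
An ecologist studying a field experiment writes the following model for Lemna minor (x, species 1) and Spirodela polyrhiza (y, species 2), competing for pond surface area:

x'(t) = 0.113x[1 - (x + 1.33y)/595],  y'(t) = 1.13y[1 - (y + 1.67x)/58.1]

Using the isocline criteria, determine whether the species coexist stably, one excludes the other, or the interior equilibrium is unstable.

Compare the nullcline intercepts: K1/α12 = 595/1.33 = 447 > K2 = 58.1; K2/α21 = 58.1/1.67 = 34.8 < K1 = 595.
Since the inequalities point opposite ways, species 1 can invade but species 2 cannot.

species 1 excludes species 2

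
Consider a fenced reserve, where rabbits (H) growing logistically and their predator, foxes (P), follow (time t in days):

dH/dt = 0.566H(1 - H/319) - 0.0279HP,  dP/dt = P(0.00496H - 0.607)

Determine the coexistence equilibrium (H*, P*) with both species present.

H* ≈ 122, P* ≈ 12.5

From dP/dt = 0 with P > 0: 0.00496H* = 0.607, so H* = 122.
Substitute into dH/dt = 0: 0.566(1 - 122/319) = 0.0279P*.
The bracket is 0.616, giving P* = 0.349/0.0279 = 12.5.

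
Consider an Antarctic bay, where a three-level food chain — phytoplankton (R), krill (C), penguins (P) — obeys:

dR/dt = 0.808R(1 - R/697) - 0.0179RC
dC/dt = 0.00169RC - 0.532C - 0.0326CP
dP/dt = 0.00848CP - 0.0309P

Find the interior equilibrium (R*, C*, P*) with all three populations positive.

From dP/dt = 0: 0.00848C* = 0.0309, so C* = 3.64.
From dR/dt = 0: 0.808(1 - R*/697) = 0.0179·3.64, giving R* = 697·(1 - 0.0807) = 641.
From dC/dt = 0: 0.00169·641 - 0.532 = 0.0326P*, so P* = 0.551/0.0326 = 16.9.

R* ≈ 641, C* ≈ 3.64, P* ≈ 16.9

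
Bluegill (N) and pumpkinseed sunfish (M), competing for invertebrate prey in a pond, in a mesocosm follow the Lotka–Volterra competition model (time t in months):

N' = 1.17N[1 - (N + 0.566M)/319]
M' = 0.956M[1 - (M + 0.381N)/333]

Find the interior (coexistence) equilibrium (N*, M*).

N* ≈ 166, M* ≈ 270

Setting both brackets to zero gives the nullclines N + 0.566M = 319 and 0.381N + M = 333.
Substituting M = 333 - 0.381N into the first: N(1 - 0.566·0.381) = 319 - 0.566·333.
So N* = 131/0.784 = 166, and then M* = 333 - 0.381·166 = 270.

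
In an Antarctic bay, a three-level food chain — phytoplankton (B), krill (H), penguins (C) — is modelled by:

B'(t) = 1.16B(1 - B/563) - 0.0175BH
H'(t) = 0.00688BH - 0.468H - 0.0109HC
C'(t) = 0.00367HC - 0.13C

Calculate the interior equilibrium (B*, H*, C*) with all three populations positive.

From dC/dt = 0: 0.00367H* = 0.13, so H* = 35.4.
From dB/dt = 0: 1.16(1 - B*/563) = 0.0175·35.4, giving B* = 563·(1 - 0.534) = 262.
From dH/dt = 0: 0.00688·262 - 0.468 = 0.0109C*, so C* = 1.34/0.0109 = 123.

B* ≈ 262, H* ≈ 35.4, C* ≈ 123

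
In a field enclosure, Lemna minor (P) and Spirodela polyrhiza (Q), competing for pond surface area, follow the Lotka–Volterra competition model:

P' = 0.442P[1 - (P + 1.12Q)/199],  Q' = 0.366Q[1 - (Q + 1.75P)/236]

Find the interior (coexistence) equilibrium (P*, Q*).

P* ≈ 68, Q* ≈ 117

Setting both brackets to zero gives the nullclines P + 1.12Q = 199 and 1.75P + Q = 236.
Substituting Q = 236 - 1.75P into the first: P(1 - 1.12·1.75) = 199 - 1.12·236.
So P* = -65.3/-0.96 = 68, and then Q* = 236 - 1.75·68 = 117.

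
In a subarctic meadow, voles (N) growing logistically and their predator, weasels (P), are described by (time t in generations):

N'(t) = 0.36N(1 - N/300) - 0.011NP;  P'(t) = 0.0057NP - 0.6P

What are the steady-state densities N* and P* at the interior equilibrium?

From dP/dt = 0 with P > 0: 0.0057N* = 0.6, so N* = 105.
Substitute into dN/dt = 0: 0.36(1 - 105/300) = 0.011P*.
The bracket is 0.649, giving P* = 0.234/0.011 = 21.2.

N* ≈ 105, P* ≈ 21.2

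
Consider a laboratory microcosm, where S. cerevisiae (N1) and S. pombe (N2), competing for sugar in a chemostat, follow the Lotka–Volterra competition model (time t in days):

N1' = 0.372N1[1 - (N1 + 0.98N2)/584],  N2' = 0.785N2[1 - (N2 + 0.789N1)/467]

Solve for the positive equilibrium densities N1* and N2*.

N1* ≈ 557, N2* ≈ 27.4

Setting both brackets to zero gives the nullclines N1 + 0.98N2 = 584 and 0.789N1 + N2 = 467.
Substituting N2 = 467 - 0.789N1 into the first: N1(1 - 0.98·0.789) = 584 - 0.98·467.
So N1* = 126/0.227 = 557, and then N2* = 467 - 0.789·557 = 27.4.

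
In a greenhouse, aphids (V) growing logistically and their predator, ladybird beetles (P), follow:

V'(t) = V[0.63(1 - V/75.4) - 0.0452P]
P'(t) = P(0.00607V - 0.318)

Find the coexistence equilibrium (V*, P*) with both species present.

From dP/dt = 0 with P > 0: 0.00607V* = 0.318, so V* = 52.4.
Substitute into dV/dt = 0: 0.63(1 - 52.4/75.4) = 0.0452P*.
The bracket is 0.305, giving P* = 0.192/0.0452 = 4.25.

V* ≈ 52.4, P* ≈ 4.25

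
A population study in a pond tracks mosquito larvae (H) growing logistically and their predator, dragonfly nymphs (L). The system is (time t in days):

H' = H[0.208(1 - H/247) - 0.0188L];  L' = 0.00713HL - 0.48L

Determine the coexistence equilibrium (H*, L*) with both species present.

From dL/dt = 0 with L > 0: 0.00713H* = 0.48, so H* = 67.3.
Substitute into dH/dt = 0: 0.208(1 - 67.3/247) = 0.0188L*.
The bracket is 0.727, giving L* = 0.151/0.0188 = 8.05.

H* ≈ 67.3, L* ≈ 8.05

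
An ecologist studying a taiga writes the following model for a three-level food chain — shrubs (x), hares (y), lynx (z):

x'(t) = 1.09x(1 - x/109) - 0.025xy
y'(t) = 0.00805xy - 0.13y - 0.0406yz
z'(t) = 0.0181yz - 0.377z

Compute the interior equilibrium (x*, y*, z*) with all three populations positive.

x* ≈ 56.9, y* ≈ 20.8, z* ≈ 8.09

From dz/dt = 0: 0.0181y* = 0.377, so y* = 20.8.
From dx/dt = 0: 1.09(1 - x*/109) = 0.025·20.8, giving x* = 109·(1 - 0.478) = 56.9.
From dy/dt = 0: 0.00805·56.9 - 0.13 = 0.0406z*, so z* = 0.328/0.0406 = 8.09.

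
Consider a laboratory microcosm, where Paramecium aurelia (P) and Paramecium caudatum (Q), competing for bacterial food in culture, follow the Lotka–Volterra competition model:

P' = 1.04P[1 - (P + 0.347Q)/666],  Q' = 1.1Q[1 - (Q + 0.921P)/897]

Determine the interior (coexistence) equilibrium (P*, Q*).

P* ≈ 521, Q* ≈ 417

Setting both brackets to zero gives the nullclines P + 0.347Q = 666 and 0.921P + Q = 897.
Substituting Q = 897 - 0.921P into the first: P(1 - 0.347·0.921) = 666 - 0.347·897.
So P* = 355/0.68 = 521, and then Q* = 897 - 0.921·521 = 417.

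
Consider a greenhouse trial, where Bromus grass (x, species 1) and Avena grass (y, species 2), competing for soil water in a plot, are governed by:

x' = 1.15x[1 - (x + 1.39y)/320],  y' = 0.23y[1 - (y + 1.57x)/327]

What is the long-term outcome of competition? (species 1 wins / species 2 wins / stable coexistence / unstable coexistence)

unstable coexistence (outcome depends on initial conditions)

Compare the nullcline intercepts: K1/α12 = 320/1.39 = 230 < K2 = 327; K2/α21 = 327/1.57 = 208 < K1 = 320.
Since both are reversed, neither can invade when rare; the interior point is a saddle.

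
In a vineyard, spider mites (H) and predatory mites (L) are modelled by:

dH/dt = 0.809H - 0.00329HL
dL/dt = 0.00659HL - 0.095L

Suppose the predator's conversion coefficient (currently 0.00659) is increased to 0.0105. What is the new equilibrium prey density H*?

At the interior fixed point, setting dL/dt = 0 with L > 0 fixes H* = (predator death rate)/(HL coefficient) — independent of the other coefficients.
With the change, H* = 0.095/0.0105 = 9.05; it falls from 14.4.

H* ≈ 9.05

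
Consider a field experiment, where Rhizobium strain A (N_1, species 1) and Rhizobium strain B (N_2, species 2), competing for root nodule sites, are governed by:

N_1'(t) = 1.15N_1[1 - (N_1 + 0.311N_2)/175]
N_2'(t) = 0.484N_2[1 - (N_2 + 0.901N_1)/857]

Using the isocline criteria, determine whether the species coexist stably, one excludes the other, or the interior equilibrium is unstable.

Compare the nullcline intercepts: K1/α12 = 175/0.311 = 563 < K2 = 857; K2/α21 = 857/0.901 = 951 > K1 = 175.
Since the inequalities point opposite ways, species 2 can invade but species 1 cannot.

species 2 excludes species 1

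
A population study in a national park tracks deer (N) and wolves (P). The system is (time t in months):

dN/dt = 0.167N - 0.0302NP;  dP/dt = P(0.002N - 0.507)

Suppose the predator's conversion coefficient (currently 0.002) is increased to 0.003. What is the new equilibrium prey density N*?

N* ≈ 169

At the interior fixed point, setting dP/dt = 0 with P > 0 fixes N* = (predator death rate)/(NP coefficient) — independent of the other coefficients.
With the change, N* = 0.507/0.003 = 169; it falls from 254.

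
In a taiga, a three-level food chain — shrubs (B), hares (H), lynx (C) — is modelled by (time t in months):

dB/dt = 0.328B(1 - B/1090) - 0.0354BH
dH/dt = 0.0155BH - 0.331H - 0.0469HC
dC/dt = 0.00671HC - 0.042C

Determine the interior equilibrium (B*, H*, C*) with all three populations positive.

From dC/dt = 0: 0.00671H* = 0.042, so H* = 6.26.
From dB/dt = 0: 0.328(1 - B*/1090) = 0.0354·6.26, giving B* = 1090·(1 - 0.676) = 354.
From dH/dt = 0: 0.0155·354 - 0.331 = 0.0469C*, so C* = 5.15/0.0469 = 110.

B* ≈ 354, H* ≈ 6.26, C* ≈ 110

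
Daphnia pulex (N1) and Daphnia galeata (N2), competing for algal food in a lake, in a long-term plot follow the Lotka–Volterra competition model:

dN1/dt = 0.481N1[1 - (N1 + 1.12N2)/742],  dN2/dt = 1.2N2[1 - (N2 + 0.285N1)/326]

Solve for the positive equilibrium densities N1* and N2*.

Setting both brackets to zero gives the nullclines N1 + 1.12N2 = 742 and 0.285N1 + N2 = 326.
Substituting N2 = 326 - 0.285N1 into the first: N1(1 - 1.12·0.285) = 742 - 1.12·326.
So N1* = 377/0.681 = 554, and then N2* = 326 - 0.285·554 = 168.

N1* ≈ 554, N2* ≈ 168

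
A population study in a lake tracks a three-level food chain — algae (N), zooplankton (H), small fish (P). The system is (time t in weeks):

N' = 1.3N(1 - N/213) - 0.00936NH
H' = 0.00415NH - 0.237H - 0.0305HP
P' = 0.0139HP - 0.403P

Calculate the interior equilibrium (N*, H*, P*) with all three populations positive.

From dP/dt = 0: 0.0139H* = 0.403, so H* = 29.
From dN/dt = 0: 1.3(1 - N*/213) = 0.00936·29, giving N* = 213·(1 - 0.209) = 169.
From dH/dt = 0: 0.00415·169 - 0.237 = 0.0305P*, so P* = 0.462/0.0305 = 15.2.

N* ≈ 169, H* ≈ 29, P* ≈ 15.2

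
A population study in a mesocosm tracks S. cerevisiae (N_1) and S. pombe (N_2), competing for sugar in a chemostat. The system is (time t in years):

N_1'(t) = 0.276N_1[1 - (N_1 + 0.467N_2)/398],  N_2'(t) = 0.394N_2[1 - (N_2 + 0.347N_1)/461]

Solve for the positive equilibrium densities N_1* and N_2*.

Setting both brackets to zero gives the nullclines N_1 + 0.467N_2 = 398 and 0.347N_1 + N_2 = 461.
Substituting N_2 = 461 - 0.347N_1 into the first: N_1(1 - 0.467·0.347) = 398 - 0.467·461.
So N_1* = 183/0.838 = 218, and then N_2* = 461 - 0.347·218 = 385.

N_1* ≈ 218, N_2* ≈ 385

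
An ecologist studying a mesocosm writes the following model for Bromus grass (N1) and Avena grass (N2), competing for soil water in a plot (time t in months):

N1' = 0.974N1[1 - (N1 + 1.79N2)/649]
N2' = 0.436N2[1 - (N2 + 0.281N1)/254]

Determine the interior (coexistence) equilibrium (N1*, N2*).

Setting both brackets to zero gives the nullclines N1 + 1.79N2 = 649 and 0.281N1 + N2 = 254.
Substituting N2 = 254 - 0.281N1 into the first: N1(1 - 1.79·0.281) = 649 - 1.79·254.
So N1* = 194/0.497 = 391, and then N2* = 254 - 0.281·391 = 144.

N1* ≈ 391, N2* ≈ 144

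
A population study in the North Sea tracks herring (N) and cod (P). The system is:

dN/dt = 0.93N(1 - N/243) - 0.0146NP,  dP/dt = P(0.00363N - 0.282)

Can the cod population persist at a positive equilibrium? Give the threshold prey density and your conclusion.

Threshold N = 77.7; K > 77.7, so yes, the predator persists.

The predator equation gives dP/dt > 0 only when N > 0.282/0.00363 = 77.7.
Without the predator, N → K = 243. Since 243 > 77.7, the predator can invade and persist.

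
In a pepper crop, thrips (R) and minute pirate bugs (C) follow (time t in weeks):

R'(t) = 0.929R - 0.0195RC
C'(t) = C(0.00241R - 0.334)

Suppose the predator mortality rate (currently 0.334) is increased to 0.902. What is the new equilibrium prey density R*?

At the interior fixed point, setting dC/dt = 0 with C > 0 fixes R* = (predator death rate)/(RC coefficient) — independent of the other coefficients.
With the change, R* = 0.902/0.00241 = 374; it rises from 139.

R* ≈ 374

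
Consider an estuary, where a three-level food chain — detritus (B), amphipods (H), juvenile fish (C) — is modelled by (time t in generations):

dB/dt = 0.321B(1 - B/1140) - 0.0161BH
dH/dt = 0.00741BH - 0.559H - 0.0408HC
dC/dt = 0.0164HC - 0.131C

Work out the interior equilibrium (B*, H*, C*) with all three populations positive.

From dC/dt = 0: 0.0164H* = 0.131, so H* = 7.99.
From dB/dt = 0: 0.321(1 - B*/1140) = 0.0161·7.99, giving B* = 1140·(1 - 0.401) = 683.
From dH/dt = 0: 0.00741·683 - 0.559 = 0.0408C*, so C* = 4.5/0.0408 = 110.

B* ≈ 683, H* ≈ 7.99, C* ≈ 110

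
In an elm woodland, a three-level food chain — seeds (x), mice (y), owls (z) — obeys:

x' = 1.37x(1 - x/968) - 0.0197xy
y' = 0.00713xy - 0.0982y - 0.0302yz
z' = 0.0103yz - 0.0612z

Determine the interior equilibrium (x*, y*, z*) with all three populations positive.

x* ≈ 885, y* ≈ 5.94, z* ≈ 206

From dz/dt = 0: 0.0103y* = 0.0612, so y* = 5.94.
From dx/dt = 0: 1.37(1 - x*/968) = 0.0197·5.94, giving x* = 968·(1 - 0.0854) = 885.
From dy/dt = 0: 0.00713·885 - 0.0982 = 0.0302z*, so z* = 6.21/0.0302 = 206.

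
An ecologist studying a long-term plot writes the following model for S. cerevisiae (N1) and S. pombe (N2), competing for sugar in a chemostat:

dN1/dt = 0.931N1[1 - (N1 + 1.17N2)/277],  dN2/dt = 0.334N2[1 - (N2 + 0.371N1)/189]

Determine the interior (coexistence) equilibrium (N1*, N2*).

Setting both brackets to zero gives the nullclines N1 + 1.17N2 = 277 and 0.371N1 + N2 = 189.
Substituting N2 = 189 - 0.371N1 into the first: N1(1 - 1.17·0.371) = 277 - 1.17·189.
So N1* = 55.9/0.566 = 98.7, and then N2* = 189 - 0.371·98.7 = 152.

N1* ≈ 98.7, N2* ≈ 152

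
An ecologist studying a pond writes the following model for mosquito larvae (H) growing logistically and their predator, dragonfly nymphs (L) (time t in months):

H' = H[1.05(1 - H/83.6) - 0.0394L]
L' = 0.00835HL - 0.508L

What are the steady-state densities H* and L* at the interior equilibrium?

From dL/dt = 0 with L > 0: 0.00835H* = 0.508, so H* = 60.8.
Substitute into dH/dt = 0: 1.05(1 - 60.8/83.6) = 0.0394L*.
The bracket is 0.272, giving L* = 0.286/0.0394 = 7.26.

H* ≈ 60.8, L* ≈ 7.26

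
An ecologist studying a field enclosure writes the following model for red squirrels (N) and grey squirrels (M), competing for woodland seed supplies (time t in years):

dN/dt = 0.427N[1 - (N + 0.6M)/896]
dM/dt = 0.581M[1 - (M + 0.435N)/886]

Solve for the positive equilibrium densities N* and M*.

N* ≈ 493, M* ≈ 672

Setting both brackets to zero gives the nullclines N + 0.6M = 896 and 0.435N + M = 886.
Substituting M = 886 - 0.435N into the first: N(1 - 0.6·0.435) = 896 - 0.6·886.
So N* = 364/0.739 = 493, and then M* = 886 - 0.435·493 = 672.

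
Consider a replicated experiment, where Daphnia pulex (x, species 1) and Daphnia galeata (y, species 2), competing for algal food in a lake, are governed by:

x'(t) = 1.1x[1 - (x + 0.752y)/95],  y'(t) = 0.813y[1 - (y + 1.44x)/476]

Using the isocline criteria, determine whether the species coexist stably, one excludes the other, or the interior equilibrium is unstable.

species 2 excludes species 1

Compare the nullcline intercepts: K1/α12 = 95/0.752 = 126 < K2 = 476; K2/α21 = 476/1.44 = 331 > K1 = 95.
Since the inequalities point opposite ways, species 2 can invade but species 1 cannot.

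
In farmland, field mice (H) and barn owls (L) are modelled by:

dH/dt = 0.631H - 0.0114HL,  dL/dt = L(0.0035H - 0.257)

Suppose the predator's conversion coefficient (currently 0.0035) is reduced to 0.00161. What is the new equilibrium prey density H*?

H* ≈ 160

At the interior fixed point, setting dL/dt = 0 with L > 0 fixes H* = (predator death rate)/(HL coefficient) — independent of the other coefficients.
With the change, H* = 0.257/0.00161 = 160; it rises from 73.4.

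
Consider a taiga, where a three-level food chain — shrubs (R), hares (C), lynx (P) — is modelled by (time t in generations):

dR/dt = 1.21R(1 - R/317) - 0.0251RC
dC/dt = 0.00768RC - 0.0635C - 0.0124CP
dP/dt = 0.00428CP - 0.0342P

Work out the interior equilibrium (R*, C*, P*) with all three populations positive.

From dP/dt = 0: 0.00428C* = 0.0342, so C* = 7.99.
From dR/dt = 0: 1.21(1 - R*/317) = 0.0251·7.99, giving R* = 317·(1 - 0.166) = 264.
From dC/dt = 0: 0.00768·264 - 0.0635 = 0.0124P*, so P* = 1.97/0.0124 = 159.

R* ≈ 264, C* ≈ 7.99, P* ≈ 159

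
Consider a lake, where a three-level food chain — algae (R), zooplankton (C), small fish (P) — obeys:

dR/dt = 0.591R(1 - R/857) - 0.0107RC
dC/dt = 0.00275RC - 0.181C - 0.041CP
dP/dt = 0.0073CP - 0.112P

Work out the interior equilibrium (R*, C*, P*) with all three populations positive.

From dP/dt = 0: 0.0073C* = 0.112, so C* = 15.3.
From dR/dt = 0: 0.591(1 - R*/857) = 0.0107·15.3, giving R* = 857·(1 - 0.278) = 619.
From dC/dt = 0: 0.00275·619 - 0.181 = 0.041P*, so P* = 1.52/0.041 = 37.1.

R* ≈ 619, C* ≈ 15.3, P* ≈ 37.1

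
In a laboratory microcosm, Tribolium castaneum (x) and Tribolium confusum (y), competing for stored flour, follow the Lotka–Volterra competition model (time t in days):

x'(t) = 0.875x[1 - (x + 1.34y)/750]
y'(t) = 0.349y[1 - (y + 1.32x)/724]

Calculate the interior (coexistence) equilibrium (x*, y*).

x* ≈ 286, y* ≈ 346

Setting both brackets to zero gives the nullclines x + 1.34y = 750 and 1.32x + y = 724.
Substituting y = 724 - 1.32x into the first: x(1 - 1.34·1.32) = 750 - 1.34·724.
So x* = -220/-0.769 = 286, and then y* = 724 - 1.32·286 = 346.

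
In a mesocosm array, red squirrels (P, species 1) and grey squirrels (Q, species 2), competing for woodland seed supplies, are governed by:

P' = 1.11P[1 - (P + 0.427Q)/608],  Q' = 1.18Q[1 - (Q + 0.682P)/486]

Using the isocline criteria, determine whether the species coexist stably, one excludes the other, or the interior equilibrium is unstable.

stable coexistence

Compare the nullcline intercepts: K1/α12 = 608/0.427 = 1420 > K2 = 486; K2/α21 = 486/0.682 = 713 > K1 = 608.
Since both inequalities hold, each species can invade when rare, so the interior equilibrium is stable.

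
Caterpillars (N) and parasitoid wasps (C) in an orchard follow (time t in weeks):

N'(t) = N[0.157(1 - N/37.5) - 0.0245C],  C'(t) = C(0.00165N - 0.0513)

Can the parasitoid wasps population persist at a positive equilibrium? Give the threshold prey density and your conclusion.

Threshold N = 31.1; K > 31.1, so yes, the predator persists.

The predator equation gives dC/dt > 0 only when N > 0.0513/0.00165 = 31.1.
Without the predator, N → K = 37.5. Since 37.5 > 31.1, the predator can invade and persist.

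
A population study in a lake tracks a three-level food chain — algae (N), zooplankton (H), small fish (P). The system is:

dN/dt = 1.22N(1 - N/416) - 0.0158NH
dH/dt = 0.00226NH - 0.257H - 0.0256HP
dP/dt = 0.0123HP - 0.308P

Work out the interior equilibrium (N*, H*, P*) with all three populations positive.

From dP/dt = 0: 0.0123H* = 0.308, so H* = 25.
From dN/dt = 0: 1.22(1 - N*/416) = 0.0158·25, giving N* = 416·(1 - 0.324) = 281.
From dH/dt = 0: 0.00226·281 - 0.257 = 0.0256P*, so P* = 0.378/0.0256 = 14.8.

N* ≈ 281, H* ≈ 25, P* ≈ 14.8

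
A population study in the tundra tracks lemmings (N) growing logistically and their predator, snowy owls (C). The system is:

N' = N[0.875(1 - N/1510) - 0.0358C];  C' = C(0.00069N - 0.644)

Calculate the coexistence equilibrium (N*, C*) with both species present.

From dC/dt = 0 with C > 0: 0.00069N* = 0.644, so N* = 933.
Substitute into dN/dt = 0: 0.875(1 - 933/1510) = 0.0358C*.
The bracket is 0.382, giving C* = 0.334/0.0358 = 9.33.

N* ≈ 933, C* ≈ 9.33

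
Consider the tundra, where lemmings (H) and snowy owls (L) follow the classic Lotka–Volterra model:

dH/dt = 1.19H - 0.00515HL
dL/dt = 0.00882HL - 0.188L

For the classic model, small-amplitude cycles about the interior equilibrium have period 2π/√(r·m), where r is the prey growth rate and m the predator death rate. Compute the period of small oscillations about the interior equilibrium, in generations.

Here r = 1.19 and m = 0.188, so r·m = 0.224.
ω = √0.224 = 0.473 per generation, hence T = 2π/ω ≈ 13.3 generations.

T ≈ 13.3 generations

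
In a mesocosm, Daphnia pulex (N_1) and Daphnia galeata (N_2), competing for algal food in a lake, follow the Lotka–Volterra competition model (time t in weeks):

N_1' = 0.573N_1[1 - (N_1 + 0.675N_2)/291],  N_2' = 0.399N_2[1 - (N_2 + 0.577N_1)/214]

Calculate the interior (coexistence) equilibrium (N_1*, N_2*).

N_1* ≈ 240, N_2* ≈ 75.5

Setting both brackets to zero gives the nullclines N_1 + 0.675N_2 = 291 and 0.577N_1 + N_2 = 214.
Substituting N_2 = 214 - 0.577N_1 into the first: N_1(1 - 0.675·0.577) = 291 - 0.675·214.
So N_1* = 147/0.611 = 240, and then N_2* = 214 - 0.577·240 = 75.5.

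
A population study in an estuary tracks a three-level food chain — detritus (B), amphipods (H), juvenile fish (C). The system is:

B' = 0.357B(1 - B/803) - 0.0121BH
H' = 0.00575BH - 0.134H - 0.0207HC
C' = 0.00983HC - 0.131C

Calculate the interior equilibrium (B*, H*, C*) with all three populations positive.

From dC/dt = 0: 0.00983H* = 0.131, so H* = 13.3.
From dB/dt = 0: 0.357(1 - B*/803) = 0.0121·13.3, giving B* = 803·(1 - 0.452) = 440.
From dH/dt = 0: 0.00575·440 - 0.134 = 0.0207C*, so C* = 2.4/0.0207 = 116.

B* ≈ 440, H* ≈ 13.3, C* ≈ 116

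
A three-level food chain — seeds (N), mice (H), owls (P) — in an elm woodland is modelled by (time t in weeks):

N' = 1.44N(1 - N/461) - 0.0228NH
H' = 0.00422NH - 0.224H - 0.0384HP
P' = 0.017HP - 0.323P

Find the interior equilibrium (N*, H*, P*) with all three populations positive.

From dP/dt = 0: 0.017H* = 0.323, so H* = 19.
From dN/dt = 0: 1.44(1 - N*/461) = 0.0228·19, giving N* = 461·(1 - 0.301) = 322.
From dH/dt = 0: 0.00422·322 - 0.224 = 0.0384P*, so P* = 1.14/0.0384 = 29.6.

N* ≈ 322, H* ≈ 19, P* ≈ 29.6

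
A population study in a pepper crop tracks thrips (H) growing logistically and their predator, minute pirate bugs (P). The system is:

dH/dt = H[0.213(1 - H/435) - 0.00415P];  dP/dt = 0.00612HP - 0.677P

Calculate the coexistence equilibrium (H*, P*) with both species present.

H* ≈ 111, P* ≈ 38.3

From dP/dt = 0 with P > 0: 0.00612H* = 0.677, so H* = 111.
Substitute into dH/dt = 0: 0.213(1 - 111/435) = 0.00415P*.
The bracket is 0.746, giving P* = 0.159/0.00415 = 38.3.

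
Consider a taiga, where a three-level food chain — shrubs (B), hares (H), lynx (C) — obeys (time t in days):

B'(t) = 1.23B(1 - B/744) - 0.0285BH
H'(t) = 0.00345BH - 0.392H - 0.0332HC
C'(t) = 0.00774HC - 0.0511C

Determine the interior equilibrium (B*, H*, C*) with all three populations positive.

B* ≈ 630, H* ≈ 6.6, C* ≈ 53.7

From dC/dt = 0: 0.00774H* = 0.0511, so H* = 6.6.
From dB/dt = 0: 1.23(1 - B*/744) = 0.0285·6.6, giving B* = 744·(1 - 0.153) = 630.
From dH/dt = 0: 0.00345·630 - 0.392 = 0.0332C*, so C* = 1.78/0.0332 = 53.7.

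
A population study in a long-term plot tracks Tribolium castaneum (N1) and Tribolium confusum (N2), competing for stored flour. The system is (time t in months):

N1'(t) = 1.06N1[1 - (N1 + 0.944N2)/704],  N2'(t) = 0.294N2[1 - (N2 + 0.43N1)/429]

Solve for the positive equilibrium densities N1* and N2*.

N1* ≈ 503, N2* ≈ 213

Setting both brackets to zero gives the nullclines N1 + 0.944N2 = 704 and 0.43N1 + N2 = 429.
Substituting N2 = 429 - 0.43N1 into the first: N1(1 - 0.944·0.43) = 704 - 0.944·429.
So N1* = 299/0.594 = 503, and then N2* = 429 - 0.43·503 = 213.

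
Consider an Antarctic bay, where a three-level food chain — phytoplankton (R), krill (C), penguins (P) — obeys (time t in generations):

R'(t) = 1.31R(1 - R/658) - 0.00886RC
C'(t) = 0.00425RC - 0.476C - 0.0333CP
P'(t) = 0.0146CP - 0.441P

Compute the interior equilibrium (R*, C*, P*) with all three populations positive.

R* ≈ 524, C* ≈ 30.2, P* ≈ 52.5

From dP/dt = 0: 0.0146C* = 0.441, so C* = 30.2.
From dR/dt = 0: 1.31(1 - R*/658) = 0.00886·30.2, giving R* = 658·(1 - 0.204) = 524.
From dC/dt = 0: 0.00425·524 - 0.476 = 0.0333P*, so P* = 1.75/0.0333 = 52.5.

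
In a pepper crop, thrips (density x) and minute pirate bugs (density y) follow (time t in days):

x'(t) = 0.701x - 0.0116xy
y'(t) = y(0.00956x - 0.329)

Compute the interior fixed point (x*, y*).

x* ≈ 34.4, y* ≈ 60.4

Set dy/dt = 0 with y > 0: 0.00956x - 0.329 = 0, so x* = 0.329/0.00956 = 34.4.
Set dx/dt = 0 with x > 0: 0.701 - 0.0116y = 0, so y* = 0.701/0.0116 = 60.4.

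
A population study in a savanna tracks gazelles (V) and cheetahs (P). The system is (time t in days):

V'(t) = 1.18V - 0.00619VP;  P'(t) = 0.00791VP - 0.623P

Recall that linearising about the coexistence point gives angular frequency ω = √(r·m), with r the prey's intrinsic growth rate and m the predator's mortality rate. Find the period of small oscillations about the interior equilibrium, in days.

Here r = 1.18 and m = 0.623, so r·m = 0.735.
ω = √0.735 = 0.857 per day, hence T = 2π/ω ≈ 7.33 days.

T ≈ 7.33 days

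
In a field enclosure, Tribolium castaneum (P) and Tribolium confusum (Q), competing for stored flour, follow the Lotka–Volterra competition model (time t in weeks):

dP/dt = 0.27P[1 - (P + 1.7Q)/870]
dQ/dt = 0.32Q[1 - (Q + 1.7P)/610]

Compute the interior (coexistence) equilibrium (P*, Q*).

P* ≈ 88.4, Q* ≈ 460

Setting both brackets to zero gives the nullclines P + 1.7Q = 870 and 1.7P + Q = 610.
Substituting Q = 610 - 1.7P into the first: P(1 - 1.7·1.7) = 870 - 1.7·610.
So P* = -167/-1.89 = 88.4, and then Q* = 610 - 1.7·88.4 = 460.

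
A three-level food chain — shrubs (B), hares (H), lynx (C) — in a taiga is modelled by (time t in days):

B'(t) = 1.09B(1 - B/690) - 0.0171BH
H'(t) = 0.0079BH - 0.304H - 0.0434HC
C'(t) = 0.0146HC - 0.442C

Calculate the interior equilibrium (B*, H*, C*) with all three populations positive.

B* ≈ 362, H* ≈ 30.3, C* ≈ 58.9

From dC/dt = 0: 0.0146H* = 0.442, so H* = 30.3.
From dB/dt = 0: 1.09(1 - B*/690) = 0.0171·30.3, giving B* = 690·(1 - 0.475) = 362.
From dH/dt = 0: 0.0079·362 - 0.304 = 0.0434C*, so C* = 2.56/0.0434 = 58.9.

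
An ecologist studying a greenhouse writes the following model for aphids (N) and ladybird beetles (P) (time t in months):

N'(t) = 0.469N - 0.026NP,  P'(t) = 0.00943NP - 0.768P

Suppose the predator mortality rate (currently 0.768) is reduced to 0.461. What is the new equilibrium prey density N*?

At the interior fixed point, setting dP/dt = 0 with P > 0 fixes N* = (predator death rate)/(NP coefficient) — independent of the other coefficients.
With the change, N* = 0.461/0.00943 = 48.9; it falls from 81.4.

N* ≈ 48.9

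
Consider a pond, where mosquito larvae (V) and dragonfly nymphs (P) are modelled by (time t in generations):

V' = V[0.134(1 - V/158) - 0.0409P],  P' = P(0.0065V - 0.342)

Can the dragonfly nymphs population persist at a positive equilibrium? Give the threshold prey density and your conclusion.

The predator equation gives dP/dt > 0 only when V > 0.342/0.0065 = 52.6.
Without the predator, V → K = 158. Since 158 > 52.6, the predator can invade and persist.

Threshold V = 52.6; K > 52.6, so yes, the predator persists.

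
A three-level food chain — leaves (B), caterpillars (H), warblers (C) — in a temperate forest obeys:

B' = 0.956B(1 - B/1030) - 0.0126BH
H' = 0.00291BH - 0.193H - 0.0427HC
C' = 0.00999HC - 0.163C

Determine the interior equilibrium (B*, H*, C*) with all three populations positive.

B* ≈ 809, H* ≈ 16.3, C* ≈ 50.6

From dC/dt = 0: 0.00999H* = 0.163, so H* = 16.3.
From dB/dt = 0: 0.956(1 - B*/1030) = 0.0126·16.3, giving B* = 1030·(1 - 0.215) = 809.
From dH/dt = 0: 0.00291·809 - 0.193 = 0.0427C*, so C* = 2.16/0.0427 = 50.6.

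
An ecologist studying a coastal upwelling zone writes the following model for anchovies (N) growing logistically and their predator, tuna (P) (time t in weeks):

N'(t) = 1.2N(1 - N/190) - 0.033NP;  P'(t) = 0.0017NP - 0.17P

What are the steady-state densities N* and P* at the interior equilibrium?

N* ≈ 100, P* ≈ 17.2

From dP/dt = 0 with P > 0: 0.0017N* = 0.17, so N* = 100.
Substitute into dN/dt = 0: 1.2(1 - 100/190) = 0.033P*.
The bracket is 0.474, giving P* = 0.568/0.033 = 17.2.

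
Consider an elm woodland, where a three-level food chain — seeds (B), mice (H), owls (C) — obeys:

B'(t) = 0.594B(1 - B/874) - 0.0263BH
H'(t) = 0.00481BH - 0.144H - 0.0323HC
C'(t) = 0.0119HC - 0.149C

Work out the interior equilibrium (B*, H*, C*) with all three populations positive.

B* ≈ 389, H* ≈ 12.5, C* ≈ 53.5

From dC/dt = 0: 0.0119H* = 0.149, so H* = 12.5.
From dB/dt = 0: 0.594(1 - B*/874) = 0.0263·12.5, giving B* = 874·(1 - 0.554) = 389.
From dH/dt = 0: 0.00481·389 - 0.144 = 0.0323C*, so C* = 1.73/0.0323 = 53.5.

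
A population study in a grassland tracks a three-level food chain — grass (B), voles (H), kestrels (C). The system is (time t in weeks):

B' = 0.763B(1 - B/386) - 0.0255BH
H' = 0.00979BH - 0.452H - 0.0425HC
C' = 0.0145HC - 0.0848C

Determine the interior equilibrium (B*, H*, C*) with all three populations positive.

From dC/dt = 0: 0.0145H* = 0.0848, so H* = 5.85.
From dB/dt = 0: 0.763(1 - B*/386) = 0.0255·5.85, giving B* = 386·(1 - 0.195) = 311.
From dH/dt = 0: 0.00979·311 - 0.452 = 0.0425C*, so C* = 2.59/0.0425 = 60.9.

B* ≈ 311, H* ≈ 5.85, C* ≈ 60.9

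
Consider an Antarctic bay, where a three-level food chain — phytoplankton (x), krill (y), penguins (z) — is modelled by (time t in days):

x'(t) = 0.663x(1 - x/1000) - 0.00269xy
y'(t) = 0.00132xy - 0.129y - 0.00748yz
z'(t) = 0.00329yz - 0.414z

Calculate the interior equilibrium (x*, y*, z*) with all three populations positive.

x* ≈ 489, y* ≈ 126, z* ≈ 69.1

From dz/dt = 0: 0.00329y* = 0.414, so y* = 126.
From dx/dt = 0: 0.663(1 - x*/1000) = 0.00269·126, giving x* = 1000·(1 - 0.511) = 489.
From dy/dt = 0: 0.00132·489 - 0.129 = 0.00748z*, so z* = 0.517/0.00748 = 69.1.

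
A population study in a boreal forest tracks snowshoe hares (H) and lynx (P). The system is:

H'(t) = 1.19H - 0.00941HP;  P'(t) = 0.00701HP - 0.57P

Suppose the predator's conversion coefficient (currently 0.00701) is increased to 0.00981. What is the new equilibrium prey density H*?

At the interior fixed point, setting dP/dt = 0 with P > 0 fixes H* = (predator death rate)/(HP coefficient) — independent of the other coefficients.
With the change, H* = 0.57/0.00981 = 58.1; it falls from 81.3.

H* ≈ 58.1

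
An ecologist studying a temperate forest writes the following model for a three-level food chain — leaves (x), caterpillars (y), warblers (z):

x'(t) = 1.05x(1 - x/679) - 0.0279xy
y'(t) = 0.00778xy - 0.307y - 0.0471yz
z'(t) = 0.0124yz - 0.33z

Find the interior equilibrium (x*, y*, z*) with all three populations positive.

x* ≈ 199, y* ≈ 26.6, z* ≈ 26.3

From dz/dt = 0: 0.0124y* = 0.33, so y* = 26.6.
From dx/dt = 0: 1.05(1 - x*/679) = 0.0279·26.6, giving x* = 679·(1 - 0.707) = 199.
From dy/dt = 0: 0.00778·199 - 0.307 = 0.0471z*, so z* = 1.24/0.0471 = 26.3.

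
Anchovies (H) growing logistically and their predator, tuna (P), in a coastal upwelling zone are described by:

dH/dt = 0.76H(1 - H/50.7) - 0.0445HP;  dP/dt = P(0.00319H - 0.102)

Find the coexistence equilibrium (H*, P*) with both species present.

From dP/dt = 0 with P > 0: 0.00319H* = 0.102, so H* = 32.
Substitute into dH/dt = 0: 0.76(1 - 32/50.7) = 0.0445P*.
The bracket is 0.369, giving P* = 0.281/0.0445 = 6.31.

H* ≈ 32, P* ≈ 6.31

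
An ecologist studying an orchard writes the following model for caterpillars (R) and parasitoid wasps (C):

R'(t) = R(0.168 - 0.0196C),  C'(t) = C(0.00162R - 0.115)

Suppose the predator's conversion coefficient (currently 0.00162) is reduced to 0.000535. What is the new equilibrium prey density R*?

R* ≈ 215

At the interior fixed point, setting dC/dt = 0 with C > 0 fixes R* = (predator death rate)/(RC coefficient) — independent of the other coefficients.
With the change, R* = 0.115/0.000535 = 215; it rises from 71.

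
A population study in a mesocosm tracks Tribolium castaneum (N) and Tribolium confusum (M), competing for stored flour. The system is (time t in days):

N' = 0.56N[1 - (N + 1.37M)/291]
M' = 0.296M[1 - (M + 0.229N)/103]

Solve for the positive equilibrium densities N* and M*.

N* ≈ 218, M* ≈ 53

Setting both brackets to zero gives the nullclines N + 1.37M = 291 and 0.229N + M = 103.
Substituting M = 103 - 0.229N into the first: N(1 - 1.37·0.229) = 291 - 1.37·103.
So N* = 150/0.686 = 218, and then M* = 103 - 0.229·218 = 53.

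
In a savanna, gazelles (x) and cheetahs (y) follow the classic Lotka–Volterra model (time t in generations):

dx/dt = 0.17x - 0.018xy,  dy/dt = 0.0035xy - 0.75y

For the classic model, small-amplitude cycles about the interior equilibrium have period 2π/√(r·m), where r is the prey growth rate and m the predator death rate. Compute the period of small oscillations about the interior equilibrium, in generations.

Here r = 0.17 and m = 0.75, so r·m = 0.128.
ω = √0.128 = 0.357 per generation, hence T = 2π/ω ≈ 17.6 generations.

T ≈ 17.6 generations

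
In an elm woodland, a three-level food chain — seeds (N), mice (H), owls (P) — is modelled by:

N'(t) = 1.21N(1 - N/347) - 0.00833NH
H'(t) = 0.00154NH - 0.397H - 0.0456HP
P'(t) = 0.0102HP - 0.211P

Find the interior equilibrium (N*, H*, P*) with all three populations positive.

N* ≈ 298, H* ≈ 20.7, P* ≈ 1.34

From dP/dt = 0: 0.0102H* = 0.211, so H* = 20.7.
From dN/dt = 0: 1.21(1 - N*/347) = 0.00833·20.7, giving N* = 347·(1 - 0.142) = 298.
From dH/dt = 0: 0.00154·298 - 0.397 = 0.0456P*, so P* = 0.0613/0.0456 = 1.34.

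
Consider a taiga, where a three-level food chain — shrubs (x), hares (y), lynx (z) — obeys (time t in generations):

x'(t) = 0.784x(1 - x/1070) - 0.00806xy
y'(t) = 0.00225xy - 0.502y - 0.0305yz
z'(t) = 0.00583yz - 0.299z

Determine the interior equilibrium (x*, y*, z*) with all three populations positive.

From dz/dt = 0: 0.00583y* = 0.299, so y* = 51.3.
From dx/dt = 0: 0.784(1 - x*/1070) = 0.00806·51.3, giving x* = 1070·(1 - 0.527) = 506.
From dy/dt = 0: 0.00225·506 - 0.502 = 0.0305z*, so z* = 0.636/0.0305 = 20.9.

x* ≈ 506, y* ≈ 51.3, z* ≈ 20.9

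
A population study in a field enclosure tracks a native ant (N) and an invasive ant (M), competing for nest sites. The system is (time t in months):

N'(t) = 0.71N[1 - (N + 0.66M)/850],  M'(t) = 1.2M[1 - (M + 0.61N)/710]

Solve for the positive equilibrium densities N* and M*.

N* ≈ 638, M* ≈ 321

Setting both brackets to zero gives the nullclines N + 0.66M = 850 and 0.61N + M = 710.
Substituting M = 710 - 0.61N into the first: N(1 - 0.66·0.61) = 850 - 0.66·710.
So N* = 381/0.597 = 638, and then M* = 710 - 0.61·638 = 321.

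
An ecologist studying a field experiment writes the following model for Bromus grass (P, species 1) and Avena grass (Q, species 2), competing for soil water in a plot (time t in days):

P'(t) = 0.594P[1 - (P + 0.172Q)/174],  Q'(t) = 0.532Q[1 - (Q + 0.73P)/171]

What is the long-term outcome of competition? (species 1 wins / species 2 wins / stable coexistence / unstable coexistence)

stable coexistence

Compare the nullcline intercepts: K1/α12 = 174/0.172 = 1010 > K2 = 171; K2/α21 = 171/0.73 = 234 > K1 = 174.
Since both inequalities hold, each species can invade when rare, so the interior equilibrium is stable.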